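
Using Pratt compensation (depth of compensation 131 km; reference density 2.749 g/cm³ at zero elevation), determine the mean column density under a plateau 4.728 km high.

2.65 g/cm³

Pratt balance: ρ_ref D = ρ (D + h).
ρ = ρ_ref D/(D + h) = 2.749 × 131 km/(131 km + 4.728 km) = 2.65 g/cm³.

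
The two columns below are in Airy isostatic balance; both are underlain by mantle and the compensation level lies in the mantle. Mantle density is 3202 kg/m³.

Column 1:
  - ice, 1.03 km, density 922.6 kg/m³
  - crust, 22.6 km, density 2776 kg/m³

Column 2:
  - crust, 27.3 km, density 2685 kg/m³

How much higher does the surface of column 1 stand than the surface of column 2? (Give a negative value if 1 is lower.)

−0.668 km

For any compensation level in the mantle, the mantle terms cancel and isostasy reduces to e = (Σt_1 − Σt_2) − (Σ(ρt)_1 − Σ(ρt)_2) / ρ_m.
Σt_1 = 23.63 km; Σt_2 = 27.3 km; Σ(ρt)_1 = 63687.878; Σ(ρt)_2 = 73300.5 (in km·kg/m³).
e = (23.63 − 27.3) − (63687.878 − 73300.5) / 3202 = −0.668 km.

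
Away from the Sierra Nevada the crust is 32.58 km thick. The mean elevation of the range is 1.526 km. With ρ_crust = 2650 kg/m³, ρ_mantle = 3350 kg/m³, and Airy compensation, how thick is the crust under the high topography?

Root depth r = h ρ_c / (ρ_m − ρ_c) = 1.526 km × 2650 / 700 = 5.777 km.
Total thickness = T + h + r = 32.58 km + 1.526 km + 5.777 km = 39.9 km.

39.9 km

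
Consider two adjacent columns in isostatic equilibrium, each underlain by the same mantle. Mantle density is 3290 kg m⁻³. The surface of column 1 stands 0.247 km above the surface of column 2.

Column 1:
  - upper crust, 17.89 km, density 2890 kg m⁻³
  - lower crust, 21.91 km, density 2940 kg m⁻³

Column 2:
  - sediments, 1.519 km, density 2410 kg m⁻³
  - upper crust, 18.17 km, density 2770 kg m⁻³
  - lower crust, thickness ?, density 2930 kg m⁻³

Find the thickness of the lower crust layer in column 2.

8.96 km

Take the compensation level at the base of the deeper column (depth z_c below the surface of column 1) and equate Σ ρ_i t_i down to z_c; mantle fills any gap and the z_c terms cancel.
Column 1: 17.89×2890 + 21.91×2940 + (z_c − 39.8)×3290
Column 2: 0.247×0 + 1.519×2410 + 18.17×2770 + x×2930 + (z_c − 0.247 − 19.689 − x)×3290
The z_c×3290 term appears on both sides and cancels. Collect the known terms of each column as K = Σ(ρt)_known − 3290 × (depth of known layers): K_1 = 116117.5 − 3290×39.8 = −14824.5; K_2 = 53991.69 − 3290×(0.247 + 19.689) = −11597.75.
Balance: K_1 = K_2 − x×(3290 − 2930), so x = (K_2 − K_1)/(3290 − 2930) = 3226.75/360 = 8.96 km.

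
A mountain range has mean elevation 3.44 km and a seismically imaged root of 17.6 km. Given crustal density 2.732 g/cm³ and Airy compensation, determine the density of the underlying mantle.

Airy balance: ρ_c h = (ρ_m − ρ_c) r → ρ_m = ρ_c (1 + h/r).
ρ_m = 2.732 × (1 + 3.44 km/17.6 km) = 3.27 g/cm³.

3.27 g/cm³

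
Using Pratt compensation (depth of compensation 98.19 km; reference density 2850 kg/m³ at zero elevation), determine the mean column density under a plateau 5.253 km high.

2710 kg/m³

Pratt balance: ρ_ref D = ρ (D + h).
ρ = ρ_ref D/(D + h) = 2850 × 98.19 km/(98.19 km + 5.253 km) = 2710 kg/m³.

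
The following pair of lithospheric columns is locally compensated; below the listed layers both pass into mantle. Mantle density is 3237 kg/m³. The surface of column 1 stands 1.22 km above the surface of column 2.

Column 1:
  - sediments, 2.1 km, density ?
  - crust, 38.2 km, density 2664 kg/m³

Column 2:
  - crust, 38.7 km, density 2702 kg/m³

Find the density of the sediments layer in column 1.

Take the compensation level at the base of the deeper column (depth z_c below the surface of column 1) and equate Σ ρ_i t_i down to z_c; mantle fills any gap and the z_c terms cancel.
Column 1: 2.1×ρ + 38.2×2664 + (z_c − 40.3)×3237
Column 2: 1.22×0 + 38.7×2702 + (z_c − 1.22 − 38.7)×3237
The z_c×3237 term appears on both sides and cancels. Collect the known terms of each column as K = Σ(ρt)_known − 3237 × (depth of known layers): K_1 = 101764.8 − 3237×40.3 = −28686.3; K_2 = 104567.4 − 3237×(1.22 + 38.7) = −24653.64.
Balance: K_1 + 2.1×ρ = K_2, so ρ = (K_2 − K_1)/2.1 = 4032.66/2.1 = 1920 kg/m³.

1920 kg/m³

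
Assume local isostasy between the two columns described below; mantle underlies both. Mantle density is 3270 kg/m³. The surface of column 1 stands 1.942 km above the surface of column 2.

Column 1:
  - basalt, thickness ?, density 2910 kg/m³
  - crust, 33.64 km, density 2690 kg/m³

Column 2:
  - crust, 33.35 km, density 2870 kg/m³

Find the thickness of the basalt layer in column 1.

0.498 km

Take the compensation level at the base of the deeper column (depth z_c below the surface of column 1) and equate Σ ρ_i t_i down to z_c; mantle fills any gap and the z_c terms cancel.
Column 1: x×2910 + 33.64×2690 + (z_c − 33.64 − x)×3270
Column 2: 1.942×0 + 33.35×2870 + (z_c − 1.942 − 33.35)×3270
The z_c×3270 term appears on both sides and cancels. Collect the known terms of each column as K = Σ(ρt)_known − 3270 × (depth of known layers): K_1 = 90491.6 − 3270×33.64 = −19511.2; K_2 = 95714.5 − 3270×(1.942 + 33.35) = −19690.34.
Balance: K_1 − x×(3270 − 2910) = K_2, so x = (K_1 − K_2)/(3270 − 2910) = 179.14/360 = 0.498 km.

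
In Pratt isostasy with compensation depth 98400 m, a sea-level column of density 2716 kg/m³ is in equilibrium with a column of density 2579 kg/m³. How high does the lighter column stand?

ρ_ref D = ρ (D + h) → h = D (ρ_ref − ρ)/ρ.
h = 98400 m × (2716 − 2579)/2579 = 5230 m.

5230 m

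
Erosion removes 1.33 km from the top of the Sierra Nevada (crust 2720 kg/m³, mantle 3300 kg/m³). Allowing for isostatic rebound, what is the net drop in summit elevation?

0.234 km

Rebound u = e ρ_c/ρ_m = 1.33 km × 2720/3300 = 1.096 km.
Net surface drop = e − u = 1.33 km − 1.096 km = e (ρ_m − ρ_c)/ρ_m = 0.234 km.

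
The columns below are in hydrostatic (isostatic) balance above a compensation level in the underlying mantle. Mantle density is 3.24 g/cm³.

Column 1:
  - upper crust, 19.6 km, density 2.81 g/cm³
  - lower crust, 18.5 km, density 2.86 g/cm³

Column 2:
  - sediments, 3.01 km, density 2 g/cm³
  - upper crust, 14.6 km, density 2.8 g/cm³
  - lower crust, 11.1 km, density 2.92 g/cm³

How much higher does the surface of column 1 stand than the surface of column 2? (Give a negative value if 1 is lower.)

0.54 km

For any compensation level in the mantle, the mantle terms cancel and isostasy reduces to e = (Σt_1 − Σt_2) − (Σ(ρt)_1 − Σ(ρt)_2) / ρ_m.
Σt_1 = 38.1 km; Σt_2 = 28.71 km; Σ(ρt)_1 = 107.986; Σ(ρt)_2 = 79.312 (in km·g/cm³).
e = (38.1 − 28.71) − (107.986 − 79.312) / 3.24 = 0.54 km.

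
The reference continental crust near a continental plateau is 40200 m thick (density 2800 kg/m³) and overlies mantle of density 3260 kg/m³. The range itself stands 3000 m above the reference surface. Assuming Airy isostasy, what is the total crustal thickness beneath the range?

61500 m

Root depth r = h ρ_c / (ρ_m − ρ_c) = 3000 m × 2800 / 460 = 18260 m.
Total thickness = T + h + r = 40200 m + 3000 m + 18260 m = 61500 m.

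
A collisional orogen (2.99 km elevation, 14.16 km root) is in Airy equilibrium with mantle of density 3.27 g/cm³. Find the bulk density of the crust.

ρ_c h = (ρ_m − ρ_c) r → ρ_c (h + r) = ρ_m r → ρ_c = ρ_m r / (h + r).
ρ_c = 3.27 × 14.16 km / (2.99 km + 14.16 km) = 2.7 g/cm³.

2.7 g/cm³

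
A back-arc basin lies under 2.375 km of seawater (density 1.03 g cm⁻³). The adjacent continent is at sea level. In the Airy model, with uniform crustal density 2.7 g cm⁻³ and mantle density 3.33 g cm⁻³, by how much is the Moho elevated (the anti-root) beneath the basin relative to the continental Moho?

In Airy isostatic equilibrium: replacing crust with seawater at the top is compensated by replacing crust with mantle at the base: d (ρ_c − ρ_w) = a (ρ_m − ρ_c).
a = d (ρ_c − ρ_w)/(ρ_m − ρ_c) = 2.375 km × 1.67/0.63 = 6.3 km.

6.3 km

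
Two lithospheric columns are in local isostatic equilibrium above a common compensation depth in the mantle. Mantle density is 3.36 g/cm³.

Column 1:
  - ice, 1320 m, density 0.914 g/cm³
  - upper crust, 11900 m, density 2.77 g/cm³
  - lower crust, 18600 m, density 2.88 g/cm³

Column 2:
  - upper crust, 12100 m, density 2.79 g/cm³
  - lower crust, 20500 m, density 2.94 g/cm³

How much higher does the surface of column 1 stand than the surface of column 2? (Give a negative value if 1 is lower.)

1090 m

For any compensation level in the mantle, the mantle terms cancel and isostasy reduces to e = (Σt_1 − Σt_2) − (Σ(ρt)_1 − Σ(ρt)_2) / ρ_m.
Σt_1 = 31820 m; Σt_2 = 32600 m; Σ(ρt)_1 = 87737.48; Σ(ρt)_2 = 94029 (in m·g/cm³).
e = (31820 − 32600) − (87737.48 − 94029) / 3.36 = 1090 m.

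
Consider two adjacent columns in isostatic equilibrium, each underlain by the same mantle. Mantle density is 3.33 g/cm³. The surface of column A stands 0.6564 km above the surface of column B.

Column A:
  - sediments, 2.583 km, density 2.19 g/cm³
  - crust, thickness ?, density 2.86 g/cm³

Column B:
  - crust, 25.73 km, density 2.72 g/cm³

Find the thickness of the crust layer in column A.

31.8 km

Take the compensation level at the base of the deeper column (depth z_c below the surface of column A) and equate Σ ρ_i t_i down to z_c; mantle fills any gap and the z_c terms cancel.
Column A: 2.583×2.19 + x×2.86 + (z_c − 2.583 − x)×3.33
Column B: 0.6564×0 + 25.73×2.72 + (z_c − 0.6564 − 25.73)×3.33
The z_c×3.33 term appears on both sides and cancels. Collect the known terms of each column as K = Σ(ρt)_known − 3.33 × (depth of known layers): K_A = 5.65677 − 3.33×2.583 = −2.94462; K_B = 69.9856 − 3.33×(0.6564 + 25.73) = −17.881112.
Balance: K_A − x×(3.33 − 2.86) = K_B, so x = (K_A − K_B)/(3.33 − 2.86) = 14.9365/0.47 = 31.8 km.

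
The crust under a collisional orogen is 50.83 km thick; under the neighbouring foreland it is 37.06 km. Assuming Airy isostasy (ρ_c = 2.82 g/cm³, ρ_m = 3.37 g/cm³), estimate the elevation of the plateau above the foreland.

2.25 km

Excess crust Δ = 50.83 km − 37.06 km = 13.77 km, split between elevation h and root r with h + r = Δ.
Airy balance ρ_c h = (ρ_m − ρ_c) r gives r = h ρ_c/(ρ_m − ρ_c), so h (1 + ρ_c/(ρ_m − ρ_c)) = Δ, i.e. h = Δ (ρ_m − ρ_c)/ρ_m.
h = 13.77 km × 0.55/3.37 = 2.25 km.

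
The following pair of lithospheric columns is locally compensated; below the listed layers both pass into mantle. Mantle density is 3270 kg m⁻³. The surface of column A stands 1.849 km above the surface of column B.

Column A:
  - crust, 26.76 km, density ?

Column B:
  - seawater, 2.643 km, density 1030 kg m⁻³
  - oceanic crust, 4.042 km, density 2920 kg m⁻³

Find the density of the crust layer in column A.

2770 kg m⁻³

Take the compensation level at the base of the deeper column (depth z_c below the surface of column A) and equate Σ ρ_i t_i down to z_c; mantle fills any gap and the z_c terms cancel.
Column A: 26.76×ρ + (z_c − 26.76)×3270
Column B: 1.849×0 + 2.643×1030 + 4.042×2920 + (z_c − 1.849 − 6.685)×3270
The z_c×3270 term appears on both sides and cancels. Collect the known terms of each column as K = Σ(ρt)_known − 3270 × (depth of known layers): K_A = 0 − 3270×26.76 = −87505.2; K_B = 14524.93 − 3270×(1.849 + 6.685) = −13381.25.
Balance: K_A + 26.76×ρ = K_B, so ρ = (K_B − K_A)/26.76 = 74123.9/26.76 = 2770 kg m⁻³.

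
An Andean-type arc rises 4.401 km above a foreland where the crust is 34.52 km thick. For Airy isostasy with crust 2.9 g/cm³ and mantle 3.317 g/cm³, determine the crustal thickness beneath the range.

Root depth r = h ρ_c / (ρ_m − ρ_c) = 4.401 km × 2.9 / 0.417 = 30.61 km.
Total thickness = T + h + r = 34.52 km + 4.401 km + 30.61 km = 69.5 km.

69.5 km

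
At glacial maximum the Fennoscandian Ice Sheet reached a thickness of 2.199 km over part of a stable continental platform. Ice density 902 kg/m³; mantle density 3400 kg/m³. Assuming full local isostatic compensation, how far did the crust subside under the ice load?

0.583 km

For local isostatic compensation: the ice load ρ_ice t is balanced by mantle displaced below, ρ_m s.
s = t ρ_ice / ρ_m = 2.199 km × 902/3400 = 0.583 km.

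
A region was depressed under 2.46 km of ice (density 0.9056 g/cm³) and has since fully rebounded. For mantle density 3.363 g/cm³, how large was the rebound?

0.662 km

Removing the load lets mantle flow back in; uplift u satisfies ρ_ice t = ρ_m u.
u = t ρ_ice/ρ_m = 2.46 km × 0.9056/3.363 = 0.662 km.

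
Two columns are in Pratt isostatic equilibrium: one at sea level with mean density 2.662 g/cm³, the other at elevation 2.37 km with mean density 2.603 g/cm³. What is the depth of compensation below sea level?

105 km

ρ_ref D = ρ (D + h) → D (ρ_ref − ρ) = ρ h.
D = ρ h/(ρ_ref − ρ) = 2.603 × 2.37 km/(2.662 − 2.603) = 105 km.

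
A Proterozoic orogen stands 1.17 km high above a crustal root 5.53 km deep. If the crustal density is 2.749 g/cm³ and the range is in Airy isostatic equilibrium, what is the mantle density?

3.33 g/cm³

Airy balance: ρ_c h = (ρ_m − ρ_c) r → ρ_m = ρ_c (1 + h/r).
ρ_m = 2.749 × (1 + 1.17 km/5.53 km) = 3.33 g/cm³.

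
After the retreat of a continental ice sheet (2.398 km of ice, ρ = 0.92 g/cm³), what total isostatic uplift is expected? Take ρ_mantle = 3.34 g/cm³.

0.661 km

Removing the load lets mantle flow back in; uplift u satisfies ρ_ice t = ρ_m u.
u = t ρ_ice/ρ_m = 2.398 km × 0.92/3.34 = 0.661 km.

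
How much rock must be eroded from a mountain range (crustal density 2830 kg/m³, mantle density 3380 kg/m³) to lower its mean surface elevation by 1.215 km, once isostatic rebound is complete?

7.47 km

Net drop Δ = e − u = e − e ρ_c/ρ_m = e (ρ_m − ρ_c)/ρ_m.
e = Δ ρ_m/(ρ_m − ρ_c) = 1.215 km × 3380/550 = 7.47 km.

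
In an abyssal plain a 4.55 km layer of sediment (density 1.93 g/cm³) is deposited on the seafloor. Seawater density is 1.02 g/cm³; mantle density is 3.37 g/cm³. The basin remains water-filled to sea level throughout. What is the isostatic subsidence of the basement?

1.76 km

Submarine loading: the sediment displaces seawater, and the subsidence is in turn flooded, so s (ρ_m − ρ_w) = t (ρ_sed − ρ_w).
s = 4.55 km × (1.93 − 1.02) / (3.37 − 1.02) = 1.76 km.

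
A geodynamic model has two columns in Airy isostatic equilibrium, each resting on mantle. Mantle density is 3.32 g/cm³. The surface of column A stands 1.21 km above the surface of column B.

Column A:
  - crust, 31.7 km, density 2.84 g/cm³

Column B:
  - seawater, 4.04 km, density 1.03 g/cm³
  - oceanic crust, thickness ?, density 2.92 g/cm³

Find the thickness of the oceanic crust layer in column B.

4.87 km

Take the compensation level at the base of the deeper column (depth z_c below the surface of column A) and equate Σ ρ_i t_i down to z_c; mantle fills any gap and the z_c terms cancel.
Column A: 31.7×2.84 + (z_c − 31.7)×3.32
Column B: 1.21×0 + 4.04×1.03 + x×2.92 + (z_c − 1.21 − 4.04 − x)×3.32
The z_c×3.32 term appears on both sides and cancels. Collect the known terms of each column as K = Σ(ρt)_known − 3.32 × (depth of known layers): K_A = 90.028 − 3.32×31.7 = −15.216; K_B = 4.1612 − 3.32×(1.21 + 4.04) = −13.2688.
Balance: K_A = K_B − x×(3.32 − 2.92), so x = (K_B − K_A)/(3.32 − 2.92) = 1.9472/0.4 = 4.87 km.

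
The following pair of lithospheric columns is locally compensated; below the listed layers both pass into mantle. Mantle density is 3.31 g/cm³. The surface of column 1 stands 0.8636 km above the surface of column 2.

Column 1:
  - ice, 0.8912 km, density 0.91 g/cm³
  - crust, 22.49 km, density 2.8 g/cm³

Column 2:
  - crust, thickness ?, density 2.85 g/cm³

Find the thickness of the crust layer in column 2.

23.4 km

Take the compensation level at the base of the deeper column (depth z_c below the surface of column 1) and equate Σ ρ_i t_i down to z_c; mantle fills any gap and the z_c terms cancel.
Column 1: 0.8912×0.91 + 22.49×2.8 + (z_c − 23.3812)×3.31
Column 2: 0.8636×0 + x×2.85 + (z_c − 0.8636 − 0 − x)×3.31
The z_c×3.31 term appears on both sides and cancels. Collect the known terms of each column as K = Σ(ρt)_known − 3.31 × (depth of known layers): K_1 = 63.782992 − 3.31×23.3812 = −13.60878; K_2 = 0 − 3.31×(0.8636 + 0) = −2.858516.
Balance: K_1 = K_2 − x×(3.31 − 2.85), so x = (K_2 − K_1)/(3.31 − 2.85) = 10.7503/0.46 = 23.4 km.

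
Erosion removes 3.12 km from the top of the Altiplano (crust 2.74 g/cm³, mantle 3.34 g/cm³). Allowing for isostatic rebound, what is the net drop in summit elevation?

Rebound u = e ρ_c/ρ_m = 3.12 km × 2.74/3.34 = 2.56 km.
Net surface drop = e − u = 3.12 km − 2.56 km = e (ρ_m − ρ_c)/ρ_m = 0.56 km.

0.56 km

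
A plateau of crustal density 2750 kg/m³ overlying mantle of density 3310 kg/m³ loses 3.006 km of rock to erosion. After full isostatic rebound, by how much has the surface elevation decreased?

0.509 km

Rebound u = e ρ_c/ρ_m = 3.006 km × 2750/3310 = 2.497 km.
Net surface drop = e − u = 3.006 km − 2.497 km = e (ρ_m − ρ_c)/ρ_m = 0.509 km.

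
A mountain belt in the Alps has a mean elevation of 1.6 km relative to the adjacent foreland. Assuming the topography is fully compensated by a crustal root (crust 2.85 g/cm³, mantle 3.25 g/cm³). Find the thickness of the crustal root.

In Airy isostatic equilibrium: the weight of the topography is balanced by the buoyancy of the root, ρ_c h = (ρ_m − ρ_c) r.
r = h · ρ_c / (ρ_m − ρ_c) = 1.6 km × 2.85 / (3.25 − 2.85) = 11.4 km.

11.4 km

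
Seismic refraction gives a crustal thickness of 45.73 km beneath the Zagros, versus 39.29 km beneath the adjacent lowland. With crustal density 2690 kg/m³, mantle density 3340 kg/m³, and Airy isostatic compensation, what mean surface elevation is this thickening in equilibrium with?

1.25 km

Excess crust Δ = 45.73 km − 39.29 km = 6.44 km, split between elevation h and root r with h + r = Δ.
Airy balance ρ_c h = (ρ_m − ρ_c) r gives r = h ρ_c/(ρ_m − ρ_c), so h (1 + ρ_c/(ρ_m − ρ_c)) = Δ, i.e. h = Δ (ρ_m − ρ_c)/ρ_m.
h = 6.44 km × 650/3340 = 1.25 km.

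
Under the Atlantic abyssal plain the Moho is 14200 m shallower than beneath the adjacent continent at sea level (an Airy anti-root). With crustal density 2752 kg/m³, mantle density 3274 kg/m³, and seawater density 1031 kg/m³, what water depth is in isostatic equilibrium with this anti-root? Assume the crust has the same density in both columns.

Replacing a thickness d of crust by seawater at the top must be balanced by replacing crust with mantle at the base: d (ρ_c − ρ_w) = a (ρ_m − ρ_c).
d = a (ρ_m − ρ_c)/(ρ_c − ρ_w) = 14200 m × 522/1721 = 4310 m.

4310 m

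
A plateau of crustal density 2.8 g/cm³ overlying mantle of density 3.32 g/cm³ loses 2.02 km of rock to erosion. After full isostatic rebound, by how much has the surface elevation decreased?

Rebound u = e ρ_c/ρ_m = 2.02 km × 2.8/3.32 = 1.704 km.
Net surface drop = e − u = 2.02 km − 1.704 km = e (ρ_m − ρ_c)/ρ_m = 0.316 km.

0.316 km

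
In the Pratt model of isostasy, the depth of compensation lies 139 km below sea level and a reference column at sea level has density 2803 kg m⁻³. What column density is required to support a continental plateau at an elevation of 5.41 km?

Pratt balance: ρ_ref D = ρ (D + h).
ρ = ρ_ref D/(D + h) = 2803 × 139 km/(139 km + 5.41 km) = 2700 kg m⁻³.

2700 kg m⁻³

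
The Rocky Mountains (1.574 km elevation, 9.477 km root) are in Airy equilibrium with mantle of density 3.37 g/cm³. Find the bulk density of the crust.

2.89 g/cm³

ρ_c h = (ρ_m − ρ_c) r → ρ_c (h + r) = ρ_m r → ρ_c = ρ_m r / (h + r).
ρ_c = 3.37 × 9.477 km / (1.574 km + 9.477 km) = 2.89 g/cm³.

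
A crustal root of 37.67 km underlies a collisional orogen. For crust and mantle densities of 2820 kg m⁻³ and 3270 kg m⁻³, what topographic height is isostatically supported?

By Archimedes' principle applied to the lithosphere: ρ_c h = (ρ_m − ρ_c) r.
h = r (ρ_m − ρ_c) / ρ_c = 37.67 km × (3270 − 2820) / 2820 = 6.01 km.

6.01 km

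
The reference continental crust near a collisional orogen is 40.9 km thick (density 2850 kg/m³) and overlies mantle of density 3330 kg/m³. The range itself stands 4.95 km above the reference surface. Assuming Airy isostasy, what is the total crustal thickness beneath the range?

75.2 km

Root depth r = h ρ_c / (ρ_m − ρ_c) = 4.95 km × 2850 / 480 = 29.39 km.
Total thickness = T + h + r = 40.9 km + 4.95 km + 29.39 km = 75.2 km.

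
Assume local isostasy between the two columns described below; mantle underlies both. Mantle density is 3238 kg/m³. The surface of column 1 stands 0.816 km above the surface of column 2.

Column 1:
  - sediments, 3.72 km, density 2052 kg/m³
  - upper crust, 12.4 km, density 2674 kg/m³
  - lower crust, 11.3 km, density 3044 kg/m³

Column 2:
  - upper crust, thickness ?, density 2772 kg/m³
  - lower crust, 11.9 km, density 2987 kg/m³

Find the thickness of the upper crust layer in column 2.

Take the compensation level at the base of the deeper column (depth z_c below the surface of column 1) and equate Σ ρ_i t_i down to z_c; mantle fills any gap and the z_c terms cancel.
Column 1: 3.72×2052 + 12.4×2674 + 11.3×3044 + (z_c − 27.42)×3238
Column 2: 0.816×0 + x×2772 + 11.9×2987 + (z_c − 0.816 − 11.9 − x)×3238
The z_c×3238 term appears on both sides and cancels. Collect the known terms of each column as K = Σ(ρt)_known − 3238 × (depth of known layers): K_1 = 75188.24 − 3238×27.42 = −13597.72; K_2 = 35545.3 − 3238×(0.816 + 11.9) = −5629.108.
Balance: K_1 = K_2 − x×(3238 − 2772), so x = (K_2 − K_1)/(3238 − 2772) = 7968.61/466 = 17.1 km.

17.1 km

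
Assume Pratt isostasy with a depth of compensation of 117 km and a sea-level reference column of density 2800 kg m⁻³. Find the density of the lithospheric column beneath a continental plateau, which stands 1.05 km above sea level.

2780 kg m⁻³

Pratt balance: ρ_ref D = ρ (D + h).
ρ = ρ_ref D/(D + h) = 2800 × 117 km/(117 km + 1.05 km) = 2780 kg m⁻³.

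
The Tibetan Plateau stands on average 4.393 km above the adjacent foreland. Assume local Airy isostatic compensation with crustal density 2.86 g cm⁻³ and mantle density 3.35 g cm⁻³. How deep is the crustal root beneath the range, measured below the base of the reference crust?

25.6 km

By Archimedes' principle applied to the lithosphere: the weight of the topography is balanced by the buoyancy of the root, ρ_c h = (ρ_m − ρ_c) r.
r = h · ρ_c / (ρ_m − ρ_c) = 4.393 km × 2.86 / (3.35 − 2.86) = 25.6 km.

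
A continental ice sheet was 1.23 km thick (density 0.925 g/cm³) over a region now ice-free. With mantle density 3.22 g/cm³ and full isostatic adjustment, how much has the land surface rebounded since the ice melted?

0.353 km

Removing the load lets mantle flow back in; uplift u satisfies ρ_ice t = ρ_m u.
u = t ρ_ice/ρ_m = 1.23 km × 0.925/3.22 = 0.353 km.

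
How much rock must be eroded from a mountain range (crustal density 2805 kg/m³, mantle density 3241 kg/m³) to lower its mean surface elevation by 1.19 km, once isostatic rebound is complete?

8.85 km

Net drop Δ = e − u = e − e ρ_c/ρ_m = e (ρ_m − ρ_c)/ρ_m.
e = Δ ρ_m/(ρ_m − ρ_c) = 1.19 km × 3241/436 = 8.85 km.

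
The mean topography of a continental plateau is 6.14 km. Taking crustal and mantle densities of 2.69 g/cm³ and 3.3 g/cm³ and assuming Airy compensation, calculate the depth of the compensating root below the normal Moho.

27.1 km

Balancing pressure at the compensation depth: the weight of the topography is balanced by the buoyancy of the root, ρ_c h = (ρ_m − ρ_c) r.
r = h · ρ_c / (ρ_m − ρ_c) = 6.14 km × 2.69 / (3.3 − 2.69) = 27.1 km.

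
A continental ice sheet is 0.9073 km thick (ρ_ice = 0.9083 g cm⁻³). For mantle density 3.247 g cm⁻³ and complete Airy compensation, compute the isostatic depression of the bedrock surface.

0.254 km

Equating mass per unit area of the two columns: the ice load ρ_ice t is balanced by mantle displaced below, ρ_m s.
s = t ρ_ice / ρ_m = 0.9073 km × 0.9083/3.247 = 0.254 km.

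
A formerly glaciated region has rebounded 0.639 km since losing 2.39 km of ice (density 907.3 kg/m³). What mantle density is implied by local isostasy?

3390 kg/m³

ρ_m = ρ_ice t / u = 907.3 × 2.39 km/0.639 km = 3390 kg/m³.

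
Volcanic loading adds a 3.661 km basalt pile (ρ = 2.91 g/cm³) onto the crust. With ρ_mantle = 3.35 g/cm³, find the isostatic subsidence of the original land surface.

Subaerial loading: s = t ρ_load / ρ_m.
s = 3.661 km × 2.91/3.35 = 3.18 km.

3.18 km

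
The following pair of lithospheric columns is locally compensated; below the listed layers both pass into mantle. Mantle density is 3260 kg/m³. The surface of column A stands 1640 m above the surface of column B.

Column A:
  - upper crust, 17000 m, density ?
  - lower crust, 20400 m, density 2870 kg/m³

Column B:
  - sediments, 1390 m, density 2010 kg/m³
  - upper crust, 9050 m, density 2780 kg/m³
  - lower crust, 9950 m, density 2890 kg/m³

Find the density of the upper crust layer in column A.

Take the compensation level at the base of the deeper column (depth z_c below the surface of column A) and equate Σ ρ_i t_i down to z_c; mantle fills any gap and the z_c terms cancel.
Column A: 17000×ρ + 20400×2870 + (z_c − 37400)×3260
Column B: 1640×0 + 1390×2010 + 9050×2780 + 9950×2890 + (z_c − 1640 − 20390)×3260
The z_c×3260 term appears on both sides and cancels. Collect the known terms of each column as K = Σ(ρt)_known − 3260 × (depth of known layers): K_A = 58548000 − 3260×37400 = −63376000; K_B = 56708400 − 3260×(1640 + 20390) = −15109400.
Balance: K_A + 17000×ρ = K_B, so ρ = (K_B − K_A)/17000 = 48266600/17000 = 2840 kg/m³.

2840 kg/m³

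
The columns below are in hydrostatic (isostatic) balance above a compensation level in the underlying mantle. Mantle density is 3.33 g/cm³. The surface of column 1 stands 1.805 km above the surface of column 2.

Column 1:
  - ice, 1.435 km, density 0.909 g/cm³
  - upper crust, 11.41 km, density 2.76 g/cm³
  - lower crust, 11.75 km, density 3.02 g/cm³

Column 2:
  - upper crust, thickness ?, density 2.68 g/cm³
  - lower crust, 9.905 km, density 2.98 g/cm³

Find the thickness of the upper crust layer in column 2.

6.37 km

Take the compensation level at the base of the deeper column (depth z_c below the surface of column 1) and equate Σ ρ_i t_i down to z_c; mantle fills any gap and the z_c terms cancel.
Column 1: 1.435×0.909 + 11.41×2.76 + 11.75×3.02 + (z_c − 24.595)×3.33
Column 2: 1.805×0 + x×2.68 + 9.905×2.98 + (z_c − 1.805 − 9.905 − x)×3.33
The z_c×3.33 term appears on both sides and cancels. Collect the known terms of each column as K = Σ(ρt)_known − 3.33 × (depth of known layers): K_1 = 68.281015 − 3.33×24.595 = −13.620335; K_2 = 29.5169 − 3.33×(1.805 + 9.905) = −9.4774.
Balance: K_1 = K_2 − x×(3.33 − 2.68), so x = (K_2 − K_1)/(3.33 − 2.68) = 4.14293/0.65 = 6.37 km.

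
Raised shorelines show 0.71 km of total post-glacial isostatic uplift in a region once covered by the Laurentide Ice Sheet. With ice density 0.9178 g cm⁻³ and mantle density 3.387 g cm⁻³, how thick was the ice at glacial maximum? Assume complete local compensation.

2.62 km

u = t ρ_ice/ρ_m → t = u ρ_m/ρ_ice = 0.71 km × 3.387/0.9178 = 2.62 km.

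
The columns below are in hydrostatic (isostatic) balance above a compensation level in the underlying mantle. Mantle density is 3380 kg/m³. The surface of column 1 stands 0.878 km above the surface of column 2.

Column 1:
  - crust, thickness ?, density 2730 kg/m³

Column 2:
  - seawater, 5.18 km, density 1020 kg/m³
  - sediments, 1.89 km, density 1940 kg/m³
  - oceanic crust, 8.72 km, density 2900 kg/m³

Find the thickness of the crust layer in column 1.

34 km

Take the compensation level at the base of the deeper column (depth z_c below the surface of column 1) and equate Σ ρ_i t_i down to z_c; mantle fills any gap and the z_c terms cancel.
Column 1: x×2730 + (z_c − 0 − x)×3380
Column 2: 0.878×0 + 5.18×1020 + 1.89×1940 + 8.72×2900 + (z_c − 0.878 − 15.79)×3380
The z_c×3380 term appears on both sides and cancels. Collect the known terms of each column as K = Σ(ρt)_known − 3380 × (depth of known layers): K_1 = 0 − 3380×0 = 0; K_2 = 34238.2 − 3380×(0.878 + 15.79) = −22099.64.
Balance: K_1 − x×(3380 − 2730) = K_2, so x = (K_1 − K_2)/(3380 − 2730) = 22099.6/650 = 34 km.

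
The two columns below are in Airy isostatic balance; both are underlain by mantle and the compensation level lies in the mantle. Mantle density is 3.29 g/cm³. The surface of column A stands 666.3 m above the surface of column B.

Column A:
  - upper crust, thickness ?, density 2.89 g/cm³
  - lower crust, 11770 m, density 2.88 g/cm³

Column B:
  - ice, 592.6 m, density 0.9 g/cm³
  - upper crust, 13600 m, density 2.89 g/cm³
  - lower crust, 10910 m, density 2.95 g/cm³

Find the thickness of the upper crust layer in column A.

19800 m

Take the compensation level at the base of the deeper column (depth z_c below the surface of column A) and equate Σ ρ_i t_i down to z_c; mantle fills any gap and the z_c terms cancel.
Column A: x×2.89 + 11770×2.88 + (z_c − 11770 − x)×3.29
Column B: 666.3×0 + 592.6×0.9 + 13600×2.89 + 10910×2.95 + (z_c − 666.3 − 25102.6)×3.29
The z_c×3.29 term appears on both sides and cancels. Collect the known terms of each column as K = Σ(ρt)_known − 3.29 × (depth of known layers): K_A = 33897.6 − 3.29×11770 = −4825.7; K_B = 72021.84 − 3.29×(666.3 + 25102.6) = −12757.841.
Balance: K_A − x×(3.29 − 2.89) = K_B, so x = (K_A − K_B)/(3.29 − 2.89) = 7932.14/0.4 = 19800 m.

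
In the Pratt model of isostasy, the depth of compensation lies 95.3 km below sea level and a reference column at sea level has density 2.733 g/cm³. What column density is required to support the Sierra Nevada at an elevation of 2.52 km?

2.66 g/cm³

Pratt balance: ρ_ref D = ρ (D + h).
ρ = ρ_ref D/(D + h) = 2.733 × 95.3 km/(95.3 km + 2.52 km) = 2.66 g/cm³.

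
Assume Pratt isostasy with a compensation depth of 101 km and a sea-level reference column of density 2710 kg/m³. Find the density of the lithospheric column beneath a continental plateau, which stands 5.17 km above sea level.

Pratt balance: ρ_ref D = ρ (D + h).
ρ = ρ_ref D/(D + h) = 2710 × 101 km/(101 km + 5.17 km) = 2580 kg/m³.

2580 kg/m³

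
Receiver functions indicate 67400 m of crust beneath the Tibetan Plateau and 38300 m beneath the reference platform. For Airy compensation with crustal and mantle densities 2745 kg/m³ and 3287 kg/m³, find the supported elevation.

4800 m

Excess crust Δ = 67400 m − 38300 m = 29100 m, split between elevation h and root r with h + r = Δ.
Airy balance ρ_c h = (ρ_m − ρ_c) r gives r = h ρ_c/(ρ_m − ρ_c), so h (1 + ρ_c/(ρ_m − ρ_c)) = Δ, i.e. h = Δ (ρ_m − ρ_c)/ρ_m.
h = 29100 m × 542/3287 = 4800 m.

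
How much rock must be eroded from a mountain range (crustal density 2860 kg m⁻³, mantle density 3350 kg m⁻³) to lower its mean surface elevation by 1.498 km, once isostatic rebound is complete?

10.2 km

Net drop Δ = e − u = e − e ρ_c/ρ_m = e (ρ_m − ρ_c)/ρ_m.
e = Δ ρ_m/(ρ_m − ρ_c) = 1.498 km × 3350/490 = 10.2 km.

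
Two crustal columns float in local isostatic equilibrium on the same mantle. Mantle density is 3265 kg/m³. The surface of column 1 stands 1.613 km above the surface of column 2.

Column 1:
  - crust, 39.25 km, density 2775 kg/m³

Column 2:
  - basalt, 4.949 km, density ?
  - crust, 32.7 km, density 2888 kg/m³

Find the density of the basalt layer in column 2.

2930 kg/m³

Take the compensation level at the base of the deeper column (depth z_c below the surface of column 1) and equate Σ ρ_i t_i down to z_c; mantle fills any gap and the z_c terms cancel.
Column 1: 39.25×2775 + (z_c − 39.25)×3265
Column 2: 1.613×0 + 4.949×ρ + 32.7×2888 + (z_c − 1.613 − 37.649)×3265
The z_c×3265 term appears on both sides and cancels. Collect the known terms of each column as K = Σ(ρt)_known − 3265 × (depth of known layers): K_1 = 108918.75 − 3265×39.25 = −19232.5; K_2 = 94437.6 − 3265×(1.613 + 37.649) = −33752.83.
Balance: K_1 = K_2 + 4.949×ρ, so ρ = (K_1 − K_2)/4.949 = 14520.3/4.949 = 2930 kg/m³.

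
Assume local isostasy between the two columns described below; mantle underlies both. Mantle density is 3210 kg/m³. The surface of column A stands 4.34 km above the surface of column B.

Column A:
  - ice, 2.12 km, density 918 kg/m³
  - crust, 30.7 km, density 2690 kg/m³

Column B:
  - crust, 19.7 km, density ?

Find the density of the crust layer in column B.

Take the compensation level at the base of the deeper column (depth z_c below the surface of column A) and equate Σ ρ_i t_i down to z_c; mantle fills any gap and the z_c terms cancel.
Column A: 2.12×918 + 30.7×2690 + (z_c − 32.82)×3210
Column B: 4.34×0 + 19.7×ρ + (z_c − 4.34 − 19.7)×3210
The z_c×3210 term appears on both sides and cancels. Collect the known terms of each column as K = Σ(ρt)_known − 3210 × (depth of known layers): K_A = 84529.16 − 3210×32.82 = −20823.04; K_B = 0 − 3210×(4.34 + 19.7) = −77168.4.
Balance: K_A = K_B + 19.7×ρ, so ρ = (K_A − K_B)/19.7 = 56345.4/19.7 = 2860 kg/m³.

2860 kg/m³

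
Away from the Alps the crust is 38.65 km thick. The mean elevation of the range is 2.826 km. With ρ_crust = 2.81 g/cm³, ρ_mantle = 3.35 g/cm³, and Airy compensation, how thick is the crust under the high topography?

Root depth r = h ρ_c / (ρ_m − ρ_c) = 2.826 km × 2.81 / 0.54 = 14.71 km.
Total thickness = T + h + r = 38.65 km + 2.826 km + 14.71 km = 56.2 km.

56.2 km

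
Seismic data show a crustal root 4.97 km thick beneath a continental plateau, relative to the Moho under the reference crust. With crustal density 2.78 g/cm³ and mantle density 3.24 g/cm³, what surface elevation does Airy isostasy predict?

Isostatic balance requires: ρ_c h = (ρ_m − ρ_c) r.
h = r (ρ_m − ρ_c) / ρ_c = 4.97 km × (3.24 − 2.78) / 2.78 = 0.822 km.

0.822 km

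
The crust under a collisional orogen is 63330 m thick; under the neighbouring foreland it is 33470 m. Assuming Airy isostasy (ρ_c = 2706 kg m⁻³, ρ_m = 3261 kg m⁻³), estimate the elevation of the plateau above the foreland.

5080 m

Excess crust Δ = 63330 m − 33470 m = 29860 m, split between elevation h and root r with h + r = Δ.
Airy balance ρ_c h = (ρ_m − ρ_c) r gives r = h ρ_c/(ρ_m − ρ_c), so h (1 + ρ_c/(ρ_m − ρ_c)) = Δ, i.e. h = Δ (ρ_m − ρ_c)/ρ_m.
h = 29860 m × 555/3261 = 5080 m.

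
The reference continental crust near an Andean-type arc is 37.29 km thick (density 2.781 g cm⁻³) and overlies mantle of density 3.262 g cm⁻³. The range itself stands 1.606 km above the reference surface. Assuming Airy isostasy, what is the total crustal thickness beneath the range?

Root depth r = h ρ_c / (ρ_m − ρ_c) = 1.606 km × 2.781 / 0.481 = 9.285 km.
Total thickness = T + h + r = 37.29 km + 1.606 km + 9.285 km = 48.2 km.

48.2 km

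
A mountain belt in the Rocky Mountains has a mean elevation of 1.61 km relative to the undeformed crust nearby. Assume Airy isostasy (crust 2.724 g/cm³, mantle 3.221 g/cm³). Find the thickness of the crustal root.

Balancing pressure at the compensation depth: the weight of the topography is balanced by the buoyancy of the root, ρ_c h = (ρ_m − ρ_c) r.
r = h · ρ_c / (ρ_m − ρ_c) = 1.61 km × 2.724 / (3.221 − 2.724) = 8.82 km.

8.82 km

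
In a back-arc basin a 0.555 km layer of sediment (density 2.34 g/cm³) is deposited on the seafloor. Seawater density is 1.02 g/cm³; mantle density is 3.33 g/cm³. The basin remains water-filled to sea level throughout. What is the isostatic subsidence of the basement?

Submarine loading: the sediment displaces seawater, and the subsidence is in turn flooded, so s (ρ_m − ρ_w) = t (ρ_sed − ρ_w).
s = 0.555 km × (2.34 − 1.02) / (3.33 − 1.02) = 0.317 km.

0.317 km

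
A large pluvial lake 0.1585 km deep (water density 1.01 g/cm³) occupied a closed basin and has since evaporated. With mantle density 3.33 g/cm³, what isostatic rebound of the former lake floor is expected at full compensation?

u = d ρ_w/ρ_m = 0.1585 km × 1.01/3.33 = 0.0481 km.

0.0481 km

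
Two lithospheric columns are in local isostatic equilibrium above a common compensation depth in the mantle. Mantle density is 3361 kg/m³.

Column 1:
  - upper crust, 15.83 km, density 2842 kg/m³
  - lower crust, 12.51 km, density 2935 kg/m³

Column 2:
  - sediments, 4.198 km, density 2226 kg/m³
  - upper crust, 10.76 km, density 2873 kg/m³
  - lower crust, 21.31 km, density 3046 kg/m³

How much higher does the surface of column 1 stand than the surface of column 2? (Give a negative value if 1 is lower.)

For any compensation level in the mantle, the mantle terms cancel and isostasy reduces to e = (Σt_1 − Σt_2) − (Σ(ρt)_1 − Σ(ρt)_2) / ρ_m.
Σt_1 = 28.34 km; Σt_2 = 36.268 km; Σ(ρt)_1 = 81705.71; Σ(ρt)_2 = 105168.488 (in km·kg/m³).
e = (28.34 − 36.268) − (81705.71 − 105168.488) / 3361 = −0.947 km.

−0.947 km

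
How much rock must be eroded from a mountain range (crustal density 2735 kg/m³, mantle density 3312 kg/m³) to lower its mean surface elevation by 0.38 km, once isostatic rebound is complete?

Net drop Δ = e − u = e − e ρ_c/ρ_m = e (ρ_m − ρ_c)/ρ_m.
e = Δ ρ_m/(ρ_m − ρ_c) = 0.38 km × 3312/577 = 2.18 km.

2.18 km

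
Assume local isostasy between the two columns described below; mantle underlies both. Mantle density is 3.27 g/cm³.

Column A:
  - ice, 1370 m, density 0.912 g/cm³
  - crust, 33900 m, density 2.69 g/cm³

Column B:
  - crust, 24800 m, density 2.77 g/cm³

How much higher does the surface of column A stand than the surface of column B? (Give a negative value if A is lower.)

3210 m

For any compensation level in the mantle, the mantle terms cancel and isostasy reduces to e = (Σt_A − Σt_B) − (Σ(ρt)_A − Σ(ρt)_B) / ρ_m.
Σt_A = 35270 m; Σt_B = 24800 m; Σ(ρt)_A = 92440.44; Σ(ρt)_B = 68696 (in m·g/cm³).
e = (35270 − 24800) − (92440.44 − 68696) / 3.27 = 3210 m.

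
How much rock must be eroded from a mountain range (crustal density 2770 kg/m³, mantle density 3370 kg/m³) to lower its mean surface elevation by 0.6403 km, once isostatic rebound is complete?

Net drop Δ = e − u = e − e ρ_c/ρ_m = e (ρ_m − ρ_c)/ρ_m.
e = Δ ρ_m/(ρ_m − ρ_c) = 0.6403 km × 3370/600 = 3.6 km.

3.6 km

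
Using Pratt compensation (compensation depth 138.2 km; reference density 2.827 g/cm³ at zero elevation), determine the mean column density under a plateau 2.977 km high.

Pratt balance: ρ_ref D = ρ (D + h).
ρ = ρ_ref D/(D + h) = 2.827 × 138.2 km/(138.2 km + 2.977 km) = 2.77 g/cm³.

2.77 g/cm³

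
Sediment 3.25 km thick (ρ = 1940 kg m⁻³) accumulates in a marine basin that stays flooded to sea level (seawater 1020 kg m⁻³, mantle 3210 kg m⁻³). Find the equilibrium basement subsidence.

1.37 km

Submarine loading: the sediment displaces seawater, and the subsidence is in turn flooded, so s (ρ_m − ρ_w) = t (ρ_sed − ρ_w).
s = 3.25 km × (1940 − 1020) / (3210 − 1020) = 1.37 km.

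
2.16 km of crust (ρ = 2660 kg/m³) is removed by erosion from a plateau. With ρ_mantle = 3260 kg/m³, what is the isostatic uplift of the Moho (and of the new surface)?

1.76 km

Unloading: uplift u = e ρ_c/ρ_m = 2.16 km × 2660/3260 = 1.76 km.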